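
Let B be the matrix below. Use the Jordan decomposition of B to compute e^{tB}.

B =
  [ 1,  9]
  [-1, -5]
e^{tB} =
  [3*t*exp(-2*t) + exp(-2*t), 9*t*exp(-2*t)]
  [-t*exp(-2*t), -3*t*exp(-2*t) + exp(-2*t)]

Strategy: write B = P · J · P⁻¹ where J is a Jordan canonical form, so e^{tB} = P · e^{tJ} · P⁻¹, and e^{tJ} can be computed block-by-block.

B has Jordan form
J =
  [-2,  1]
  [ 0, -2]
(up to reordering of blocks).

Per-block formulas:
  For a 2×2 Jordan block J_2(-2): exp(t · J_2(-2)) = e^(-2t)·(I + t·N), where N is the 2×2 nilpotent shift.

After assembling e^{tJ} and conjugating by P, we get:

e^{tB} =
  [3*t*exp(-2*t) + exp(-2*t), 9*t*exp(-2*t)]
  [-t*exp(-2*t), -3*t*exp(-2*t) + exp(-2*t)]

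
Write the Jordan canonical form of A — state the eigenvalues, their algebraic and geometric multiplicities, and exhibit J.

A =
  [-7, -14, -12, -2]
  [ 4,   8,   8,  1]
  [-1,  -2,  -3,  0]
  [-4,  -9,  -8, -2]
J_2(-1) ⊕ J_2(-1)

The characteristic polynomial is
  det(x·I − A) = x^4 + 4*x^3 + 6*x^2 + 4*x + 1 = (x + 1)^4

Eigenvalues and multiplicities (the geometric multiplicity of λ is n − rank(A − λI), which equals the number of Jordan blocks for λ):
  λ = -1: algebraic multiplicity = 4, geometric multiplicity = 2

Determining the block sizes for each eigenvalue:
  λ = -1: with am = 4 and gm = 2, the partition is not yet determined (e.g. several partitions of 4 into 2 parts exist). Let N = A − (-1)·I. Computing rank(N^1) = 2, rank(N^2) = 0; the number of blocks of size ≥ j is rank(N^{j−1}) − rank(N^j), giving [2, 2]. So we have 2 block(s) of size 2 → block sizes [2, 2]

Assembling the blocks gives a Jordan form
J =
  [-1,  1,  0,  0]
  [ 0, -1,  0,  0]
  [ 0,  0, -1,  1]
  [ 0,  0,  0, -1]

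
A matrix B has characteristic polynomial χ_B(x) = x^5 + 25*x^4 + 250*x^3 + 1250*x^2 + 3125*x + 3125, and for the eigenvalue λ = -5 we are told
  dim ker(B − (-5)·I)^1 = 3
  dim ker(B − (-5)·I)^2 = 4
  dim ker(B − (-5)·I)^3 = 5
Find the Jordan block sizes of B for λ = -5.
Block sizes for λ = -5: [3, 1, 1]

From the dimensions of kernels of powers, the number of Jordan blocks of size at least j is d_j − d_{j−1} where d_j = dim ker(N^j) (with d_0 = 0). Computing the differences gives [3, 1, 1].
The number of blocks of size exactly k is (#blocks of size ≥ k) − (#blocks of size ≥ k + 1), so the partition is: 2 block(s) of size 1, 1 block(s) of size 3.
In nonincreasing order the block sizes are [3, 1, 1].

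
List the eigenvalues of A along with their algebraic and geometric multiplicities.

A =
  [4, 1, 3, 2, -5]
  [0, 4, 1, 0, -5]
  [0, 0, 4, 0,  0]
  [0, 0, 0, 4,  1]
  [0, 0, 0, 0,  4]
λ = 4: alg = 5, geom = 2

Step 1 — factor the characteristic polynomial to read off the algebraic multiplicities:
  χ_A(x) = (x - 4)^5

Step 2 — compute geometric multiplicities via the rank-nullity identity g(λ) = n − rank(A − λI):
  rank(A − (4)·I) = 3, so dim ker(A − (4)·I) = n − 3 = 2

Summary:
  λ = 4: algebraic multiplicity = 5, geometric multiplicity = 2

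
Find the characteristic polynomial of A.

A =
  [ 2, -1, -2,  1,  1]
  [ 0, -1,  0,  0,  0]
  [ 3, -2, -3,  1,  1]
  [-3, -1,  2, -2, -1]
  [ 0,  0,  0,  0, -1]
x^5 + 5*x^4 + 10*x^3 + 10*x^2 + 5*x + 1

Expanding det(x·I − A) (e.g. by cofactor expansion or by noting that A is similar to its Jordan form J, which has the same characteristic polynomial as A) gives
  χ_A(x) = x^5 + 5*x^4 + 10*x^3 + 10*x^2 + 5*x + 1
which factors as (x + 1)^5. The eigenvalues (with algebraic multiplicities) are λ = -1 with multiplicity 5.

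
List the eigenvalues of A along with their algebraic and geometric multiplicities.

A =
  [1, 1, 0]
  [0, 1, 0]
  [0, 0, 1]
λ = 1: alg = 3, geom = 2

Step 1 — factor the characteristic polynomial to read off the algebraic multiplicities:
  χ_A(x) = (x - 1)^3

Step 2 — compute geometric multiplicities via the rank-nullity identity g(λ) = n − rank(A − λI):
  rank(A − (1)·I) = 1, so dim ker(A − (1)·I) = n − 1 = 2

Summary:
  λ = 1: algebraic multiplicity = 3, geometric multiplicity = 2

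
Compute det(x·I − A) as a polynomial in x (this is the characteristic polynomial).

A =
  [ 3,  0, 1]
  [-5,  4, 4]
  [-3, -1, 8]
x^3 - 15*x^2 + 75*x - 125

Expanding det(x·I − A) (e.g. by cofactor expansion or by noting that A is similar to its Jordan form J, which has the same characteristic polynomial as A) gives
  χ_A(x) = x^3 - 15*x^2 + 75*x - 125
which factors as (x - 5)^3. The eigenvalues (with algebraic multiplicities) are λ = 5 with multiplicity 3.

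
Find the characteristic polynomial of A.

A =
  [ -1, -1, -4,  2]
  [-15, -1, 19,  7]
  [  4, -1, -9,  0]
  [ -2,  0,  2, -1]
x^4 + 12*x^3 + 54*x^2 + 108*x + 81

Expanding det(x·I − A) (e.g. by cofactor expansion or by noting that A is similar to its Jordan form J, which has the same characteristic polynomial as A) gives
  χ_A(x) = x^4 + 12*x^3 + 54*x^2 + 108*x + 81
which factors as (x + 3)^4. The eigenvalues (with algebraic multiplicities) are λ = -3 with multiplicity 4.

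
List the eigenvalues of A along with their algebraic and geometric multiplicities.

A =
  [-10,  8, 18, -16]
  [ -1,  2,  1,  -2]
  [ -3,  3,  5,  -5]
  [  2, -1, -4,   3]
λ = 0: alg = 4, geom = 2

Step 1 — factor the characteristic polynomial to read off the algebraic multiplicities:
  χ_A(x) = x^4

Step 2 — compute geometric multiplicities via the rank-nullity identity g(λ) = n − rank(A − λI):
  rank(A − (0)·I) = 2, so dim ker(A − (0)·I) = n − 2 = 2

Summary:
  λ = 0: algebraic multiplicity = 4, geometric multiplicity = 2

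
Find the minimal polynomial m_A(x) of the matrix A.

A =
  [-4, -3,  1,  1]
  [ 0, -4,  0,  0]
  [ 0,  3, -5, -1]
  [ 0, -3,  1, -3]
x^2 + 8*x + 16

The characteristic polynomial is χ_A(x) = (x + 4)^4, so the eigenvalues are known. The minimal polynomial is
  m_A(x) = Π_λ (x − λ)^{k_λ}
where k_λ is the size of the *largest* Jordan block for λ (equivalently, the smallest k with (A − λI)^k v = 0 for every generalised eigenvector v of λ).

  λ = -4: largest Jordan block has size 2, contributing (x + 4)^2

So m_A(x) = (x + 4)^2 = x^2 + 8*x + 16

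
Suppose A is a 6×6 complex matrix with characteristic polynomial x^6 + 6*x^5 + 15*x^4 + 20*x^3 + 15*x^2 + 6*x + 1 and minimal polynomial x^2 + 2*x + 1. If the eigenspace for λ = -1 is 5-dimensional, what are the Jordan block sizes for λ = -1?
Block sizes for λ = -1: [2, 1, 1, 1, 1]

Step 1 — from the characteristic polynomial, algebraic multiplicity of λ = -1 is 6. From dim ker(A − (-1)·I) = 5, there are exactly 5 Jordan blocks for λ = -1.
Step 2 — from the minimal polynomial, the factor (x + 1)^2 tells us the largest block for λ = -1 has size 2.
Step 3 — with total size 6, 5 blocks, and largest block 2, the block sizes (in nonincreasing order) are [2, 1, 1, 1, 1].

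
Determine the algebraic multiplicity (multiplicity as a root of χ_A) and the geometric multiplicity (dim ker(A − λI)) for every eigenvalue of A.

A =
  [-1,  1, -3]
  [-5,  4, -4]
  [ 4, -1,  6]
λ = 3: alg = 3, geom = 1

Step 1 — factor the characteristic polynomial to read off the algebraic multiplicities:
  χ_A(x) = (x - 3)^3

Step 2 — compute geometric multiplicities via the rank-nullity identity g(λ) = n − rank(A − λI):
  rank(A − (3)·I) = 2, so dim ker(A − (3)·I) = n − 2 = 1

Summary:
  λ = 3: algebraic multiplicity = 3, geometric multiplicity = 1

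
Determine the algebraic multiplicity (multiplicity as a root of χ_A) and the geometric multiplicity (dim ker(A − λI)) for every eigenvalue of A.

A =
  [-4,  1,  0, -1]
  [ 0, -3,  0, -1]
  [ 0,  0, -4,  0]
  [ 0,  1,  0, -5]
λ = -4: alg = 4, geom = 3

Step 1 — factor the characteristic polynomial to read off the algebraic multiplicities:
  χ_A(x) = (x + 4)^4

Step 2 — compute geometric multiplicities via the rank-nullity identity g(λ) = n − rank(A − λI):
  rank(A − (-4)·I) = 1, so dim ker(A − (-4)·I) = n − 1 = 3

Summary:
  λ = -4: algebraic multiplicity = 4, geometric multiplicity = 3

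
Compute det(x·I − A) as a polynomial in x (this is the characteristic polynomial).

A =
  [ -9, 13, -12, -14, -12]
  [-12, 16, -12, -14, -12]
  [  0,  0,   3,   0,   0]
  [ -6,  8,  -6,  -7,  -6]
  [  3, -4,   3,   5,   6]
x^5 - 9*x^4 + 27*x^3 - 27*x^2

Expanding det(x·I − A) (e.g. by cofactor expansion or by noting that A is similar to its Jordan form J, which has the same characteristic polynomial as A) gives
  χ_A(x) = x^5 - 9*x^4 + 27*x^3 - 27*x^2
which factors as x^2*(x - 3)^3. The eigenvalues (with algebraic multiplicities) are λ = 0 with multiplicity 2, λ = 3 with multiplicity 3.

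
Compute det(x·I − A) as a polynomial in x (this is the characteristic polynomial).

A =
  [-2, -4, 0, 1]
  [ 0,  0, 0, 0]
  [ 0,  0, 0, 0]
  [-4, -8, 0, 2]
x^4

Expanding det(x·I − A) (e.g. by cofactor expansion or by noting that A is similar to its Jordan form J, which has the same characteristic polynomial as A) gives
  χ_A(x) = x^4
which factors as x^4. The eigenvalues (with algebraic multiplicities) are λ = 0 with multiplicity 4.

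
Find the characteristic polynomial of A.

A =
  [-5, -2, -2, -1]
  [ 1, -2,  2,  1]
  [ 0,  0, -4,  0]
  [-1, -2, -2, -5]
x^4 + 16*x^3 + 96*x^2 + 256*x + 256

Expanding det(x·I − A) (e.g. by cofactor expansion or by noting that A is similar to its Jordan form J, which has the same characteristic polynomial as A) gives
  χ_A(x) = x^4 + 16*x^3 + 96*x^2 + 256*x + 256
which factors as (x + 4)^4. The eigenvalues (with algebraic multiplicities) are λ = -4 with multiplicity 4.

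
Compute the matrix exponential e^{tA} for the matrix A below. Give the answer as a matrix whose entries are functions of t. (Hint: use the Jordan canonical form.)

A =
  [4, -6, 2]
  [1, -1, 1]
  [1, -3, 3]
e^{tA} =
  [2*t*exp(2*t) + exp(2*t), -6*t*exp(2*t), 2*t*exp(2*t)]
  [t*exp(2*t), -3*t*exp(2*t) + exp(2*t), t*exp(2*t)]
  [t*exp(2*t), -3*t*exp(2*t), t*exp(2*t) + exp(2*t)]

Strategy: write A = P · J · P⁻¹ where J is a Jordan canonical form, so e^{tA} = P · e^{tJ} · P⁻¹, and e^{tJ} can be computed block-by-block.

A has Jordan form
J =
  [2, 1, 0]
  [0, 2, 0]
  [0, 0, 2]
(up to reordering of blocks).

Per-block formulas:
  For a 1×1 block at λ = 2: exp(t · [2]) = [e^(2t)].
  For a 2×2 Jordan block J_2(2): exp(t · J_2(2)) = e^(2t)·(I + t·N), where N is the 2×2 nilpotent shift.

After assembling e^{tJ} and conjugating by P, we get:

e^{tA} =
  [2*t*exp(2*t) + exp(2*t), -6*t*exp(2*t), 2*t*exp(2*t)]
  [t*exp(2*t), -3*t*exp(2*t) + exp(2*t), t*exp(2*t)]
  [t*exp(2*t), -3*t*exp(2*t), t*exp(2*t) + exp(2*t)]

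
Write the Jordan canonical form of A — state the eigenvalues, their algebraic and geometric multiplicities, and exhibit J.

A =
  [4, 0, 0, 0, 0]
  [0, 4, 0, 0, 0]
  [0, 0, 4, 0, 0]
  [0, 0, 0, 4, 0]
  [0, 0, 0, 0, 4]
J_1(4) ⊕ J_1(4) ⊕ J_1(4) ⊕ J_1(4) ⊕ J_1(4)

The characteristic polynomial is
  det(x·I − A) = x^5 - 20*x^4 + 160*x^3 - 640*x^2 + 1280*x - 1024 = (x - 4)^5

Eigenvalues and multiplicities (the geometric multiplicity of λ is n − rank(A − λI), which equals the number of Jordan blocks for λ):
  λ = 4: algebraic multiplicity = 5, geometric multiplicity = 5

Determining the block sizes for each eigenvalue:
  λ = 4: gm = am = 5, so every block has size 1 → block sizes [1, 1, 1, 1, 1]

Assembling the blocks gives a Jordan form
J =
  [4, 0, 0, 0, 0]
  [0, 4, 0, 0, 0]
  [0, 0, 4, 0, 0]
  [0, 0, 0, 4, 0]
  [0, 0, 0, 0, 4]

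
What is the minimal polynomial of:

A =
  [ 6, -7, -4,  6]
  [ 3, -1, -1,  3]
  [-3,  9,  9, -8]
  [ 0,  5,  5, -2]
x^3 - 9*x^2 + 27*x - 27

The characteristic polynomial is χ_A(x) = (x - 3)^4, so the eigenvalues are known. The minimal polynomial is
  m_A(x) = Π_λ (x − λ)^{k_λ}
where k_λ is the size of the *largest* Jordan block for λ (equivalently, the smallest k with (A − λI)^k v = 0 for every generalised eigenvector v of λ).

  λ = 3: largest Jordan block has size 3, contributing (x − 3)^3

So m_A(x) = (x - 3)^3 = x^3 - 9*x^2 + 27*x - 27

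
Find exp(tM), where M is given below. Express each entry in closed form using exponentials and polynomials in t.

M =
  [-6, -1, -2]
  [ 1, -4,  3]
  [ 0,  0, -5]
e^{tM} =
  [-t*exp(-5*t) + exp(-5*t), -t*exp(-5*t), -t^2*exp(-5*t)/2 - 2*t*exp(-5*t)]
  [t*exp(-5*t), t*exp(-5*t) + exp(-5*t), t^2*exp(-5*t)/2 + 3*t*exp(-5*t)]
  [0, 0, exp(-5*t)]

Strategy: write M = P · J · P⁻¹ where J is a Jordan canonical form, so e^{tM} = P · e^{tJ} · P⁻¹, and e^{tJ} can be computed block-by-block.

M has Jordan form
J =
  [-5,  1,  0]
  [ 0, -5,  1]
  [ 0,  0, -5]
(up to reordering of blocks).

Per-block formulas:
  For a 3×3 Jordan block J_3(-5): exp(t · J_3(-5)) = e^(-5t)·(I + t·N + (t^2/2)·N^2), where N is the 3×3 nilpotent shift.

After assembling e^{tJ} and conjugating by P, we get:

e^{tM} =
  [-t*exp(-5*t) + exp(-5*t), -t*exp(-5*t), -t^2*exp(-5*t)/2 - 2*t*exp(-5*t)]
  [t*exp(-5*t), t*exp(-5*t) + exp(-5*t), t^2*exp(-5*t)/2 + 3*t*exp(-5*t)]
  [0, 0, exp(-5*t)]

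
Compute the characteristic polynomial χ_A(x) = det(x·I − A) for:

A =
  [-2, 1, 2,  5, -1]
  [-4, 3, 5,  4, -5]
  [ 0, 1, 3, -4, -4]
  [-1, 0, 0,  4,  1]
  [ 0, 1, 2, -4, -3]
x^5 - 5*x^4 + 10*x^3 - 10*x^2 + 5*x - 1

Expanding det(x·I − A) (e.g. by cofactor expansion or by noting that A is similar to its Jordan form J, which has the same characteristic polynomial as A) gives
  χ_A(x) = x^5 - 5*x^4 + 10*x^3 - 10*x^2 + 5*x - 1
which factors as (x - 1)^5. The eigenvalues (with algebraic multiplicities) are λ = 1 with multiplicity 5.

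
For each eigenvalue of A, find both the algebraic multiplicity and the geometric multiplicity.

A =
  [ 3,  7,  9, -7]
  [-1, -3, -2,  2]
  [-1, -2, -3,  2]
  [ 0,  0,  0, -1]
λ = -1: alg = 4, geom = 2

Step 1 — factor the characteristic polynomial to read off the algebraic multiplicities:
  χ_A(x) = (x + 1)^4

Step 2 — compute geometric multiplicities via the rank-nullity identity g(λ) = n − rank(A − λI):
  rank(A − (-1)·I) = 2, so dim ker(A − (-1)·I) = n − 2 = 2

Summary:
  λ = -1: algebraic multiplicity = 4, geometric multiplicity = 2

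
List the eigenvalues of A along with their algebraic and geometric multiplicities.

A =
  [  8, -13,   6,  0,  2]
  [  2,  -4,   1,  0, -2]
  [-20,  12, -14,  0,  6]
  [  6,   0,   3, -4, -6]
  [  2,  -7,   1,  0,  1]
λ = -4: alg = 4, geom = 2; λ = 3: alg = 1, geom = 1

Step 1 — factor the characteristic polynomial to read off the algebraic multiplicities:
  χ_A(x) = (x - 3)*(x + 4)^4

Step 2 — compute geometric multiplicities via the rank-nullity identity g(λ) = n − rank(A − λI):
  rank(A − (-4)·I) = 3, so dim ker(A − (-4)·I) = n − 3 = 2
  rank(A − (3)·I) = 4, so dim ker(A − (3)·I) = n − 4 = 1

Summary:
  λ = -4: algebraic multiplicity = 4, geometric multiplicity = 2
  λ = 3: algebraic multiplicity = 1, geometric multiplicity = 1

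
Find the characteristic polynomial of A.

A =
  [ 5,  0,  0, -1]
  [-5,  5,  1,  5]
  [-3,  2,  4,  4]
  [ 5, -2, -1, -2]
x^4 - 12*x^3 + 54*x^2 - 108*x + 81

Expanding det(x·I − A) (e.g. by cofactor expansion or by noting that A is similar to its Jordan form J, which has the same characteristic polynomial as A) gives
  χ_A(x) = x^4 - 12*x^3 + 54*x^2 - 108*x + 81
which factors as (x - 3)^4. The eigenvalues (with algebraic multiplicities) are λ = 3 with multiplicity 4.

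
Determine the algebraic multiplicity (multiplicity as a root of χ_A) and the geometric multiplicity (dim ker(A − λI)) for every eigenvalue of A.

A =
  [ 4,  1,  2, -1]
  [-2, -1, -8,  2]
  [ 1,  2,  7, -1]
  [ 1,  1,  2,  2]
λ = 3: alg = 4, geom = 2

Step 1 — factor the characteristic polynomial to read off the algebraic multiplicities:
  χ_A(x) = (x - 3)^4

Step 2 — compute geometric multiplicities via the rank-nullity identity g(λ) = n − rank(A − λI):
  rank(A − (3)·I) = 2, so dim ker(A − (3)·I) = n − 2 = 2

Summary:
  λ = 3: algebraic multiplicity = 4, geometric multiplicity = 2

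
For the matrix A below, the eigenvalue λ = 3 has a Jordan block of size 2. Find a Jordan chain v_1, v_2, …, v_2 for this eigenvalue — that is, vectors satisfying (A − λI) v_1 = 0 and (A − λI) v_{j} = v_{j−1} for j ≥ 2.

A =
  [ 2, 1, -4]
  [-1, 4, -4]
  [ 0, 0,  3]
A Jordan chain for λ = 3 of length 2:
v_1 = (-1, -1, 0)ᵀ
v_2 = (1, 0, 0)ᵀ

Let N = A − (3)·I. We want v_2 with N^2 v_2 = 0 but N^1 v_2 ≠ 0; then v_{j-1} := N · v_j for j = 2, …, 2.

Pick v_2 = (1, 0, 0)ᵀ.
Then v_1 = N · v_2 = (-1, -1, 0)ᵀ.

Sanity check: (A − (3)·I) v_1 = (0, 0, 0)ᵀ = 0. ✓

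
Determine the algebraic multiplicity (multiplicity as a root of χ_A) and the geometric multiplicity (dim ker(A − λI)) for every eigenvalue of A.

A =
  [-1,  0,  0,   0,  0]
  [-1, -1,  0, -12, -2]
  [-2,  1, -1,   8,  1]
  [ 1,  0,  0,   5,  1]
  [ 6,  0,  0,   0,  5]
λ = -1: alg = 3, geom = 1; λ = 5: alg = 2, geom = 1

Step 1 — factor the characteristic polynomial to read off the algebraic multiplicities:
  χ_A(x) = (x - 5)^2*(x + 1)^3

Step 2 — compute geometric multiplicities via the rank-nullity identity g(λ) = n − rank(A − λI):
  rank(A − (-1)·I) = 4, so dim ker(A − (-1)·I) = n − 4 = 1
  rank(A − (5)·I) = 4, so dim ker(A − (5)·I) = n − 4 = 1

Summary:
  λ = -1: algebraic multiplicity = 3, geometric multiplicity = 1
  λ = 5: algebraic multiplicity = 2, geometric multiplicity = 1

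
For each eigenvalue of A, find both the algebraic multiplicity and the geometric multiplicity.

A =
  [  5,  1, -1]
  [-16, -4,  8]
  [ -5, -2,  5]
λ = 2: alg = 3, geom = 1

Step 1 — factor the characteristic polynomial to read off the algebraic multiplicities:
  χ_A(x) = (x - 2)^3

Step 2 — compute geometric multiplicities via the rank-nullity identity g(λ) = n − rank(A − λI):
  rank(A − (2)·I) = 2, so dim ker(A − (2)·I) = n − 2 = 1

Summary:
  λ = 2: algebraic multiplicity = 3, geometric multiplicity = 1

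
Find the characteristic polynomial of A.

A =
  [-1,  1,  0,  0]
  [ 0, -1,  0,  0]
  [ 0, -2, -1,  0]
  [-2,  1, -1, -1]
x^4 + 4*x^3 + 6*x^2 + 4*x + 1

Expanding det(x·I − A) (e.g. by cofactor expansion or by noting that A is similar to its Jordan form J, which has the same characteristic polynomial as A) gives
  χ_A(x) = x^4 + 4*x^3 + 6*x^2 + 4*x + 1
which factors as (x + 1)^4. The eigenvalues (with algebraic multiplicities) are λ = -1 with multiplicity 4.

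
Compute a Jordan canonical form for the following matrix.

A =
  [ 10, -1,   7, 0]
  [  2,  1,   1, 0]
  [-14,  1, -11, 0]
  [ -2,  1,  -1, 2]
J_1(-4) ⊕ J_2(2) ⊕ J_1(2)

The characteristic polynomial is
  det(x·I − A) = x^4 - 2*x^3 - 12*x^2 + 40*x - 32 = (x - 2)^3*(x + 4)

Eigenvalues and multiplicities (the geometric multiplicity of λ is n − rank(A − λI), which equals the number of Jordan blocks for λ):
  λ = -4: algebraic multiplicity = 1, geometric multiplicity = 1
  λ = 2: algebraic multiplicity = 3, geometric multiplicity = 2

Determining the block sizes for each eigenvalue:
  λ = -4: one block (gm = 1), so the single block has size am = 1 → block sizes [1]
  λ = 2: 2 blocks summing to 3 forces exactly one block of size 2 and the rest size 1 → block sizes [2, 1]

Assembling the blocks gives a Jordan form
J =
  [-4, 0, 0, 0]
  [ 0, 2, 1, 0]
  [ 0, 0, 2, 0]
  [ 0, 0, 0, 2]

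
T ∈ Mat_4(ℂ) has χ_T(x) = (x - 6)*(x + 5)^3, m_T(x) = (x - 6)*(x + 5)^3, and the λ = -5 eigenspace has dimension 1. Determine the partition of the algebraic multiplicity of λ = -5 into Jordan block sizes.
Block sizes for λ = -5: [3]

Step 1 — from the characteristic polynomial, algebraic multiplicity of λ = -5 is 3. From dim ker(T − (-5)·I) = 1, there are exactly 1 Jordan blocks for λ = -5.
Step 2 — from the minimal polynomial, the factor (x + 5)^3 tells us the largest block for λ = -5 has size 3.
Step 3 — with total size 3, 1 blocks, and largest block 3, the block sizes (in nonincreasing order) are [3].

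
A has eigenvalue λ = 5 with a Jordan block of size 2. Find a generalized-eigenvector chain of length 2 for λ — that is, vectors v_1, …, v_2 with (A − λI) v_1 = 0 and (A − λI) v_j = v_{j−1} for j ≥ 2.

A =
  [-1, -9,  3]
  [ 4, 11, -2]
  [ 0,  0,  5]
A Jordan chain for λ = 5 of length 2:
v_1 = (-6, 4, 0)ᵀ
v_2 = (1, 0, 0)ᵀ

Let N = A − (5)·I. We want v_2 with N^2 v_2 = 0 but N^1 v_2 ≠ 0; then v_{j-1} := N · v_j for j = 2, …, 2.

Pick v_2 = (1, 0, 0)ᵀ.
Then v_1 = N · v_2 = (-6, 4, 0)ᵀ.

Sanity check: (A − (5)·I) v_1 = (0, 0, 0)ᵀ = 0. ✓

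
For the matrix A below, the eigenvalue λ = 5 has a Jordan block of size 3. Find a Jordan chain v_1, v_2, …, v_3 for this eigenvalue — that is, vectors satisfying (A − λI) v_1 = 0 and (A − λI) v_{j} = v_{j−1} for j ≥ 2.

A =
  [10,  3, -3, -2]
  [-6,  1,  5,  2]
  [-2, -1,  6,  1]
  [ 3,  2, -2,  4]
A Jordan chain for λ = 5 of length 3:
v_1 = (1, -1, 0, 1)ᵀ
v_2 = (-4, 6, 1, -3)ᵀ
v_3 = (1, -3, 0, 0)ᵀ

Let N = A − (5)·I. We want v_3 with N^3 v_3 = 0 but N^2 v_3 ≠ 0; then v_{j-1} := N · v_j for j = 3, …, 2.

Pick v_3 = (1, -3, 0, 0)ᵀ.
Then v_2 = N · v_3 = (-4, 6, 1, -3)ᵀ.
Then v_1 = N · v_2 = (1, -1, 0, 1)ᵀ.

Sanity check: (A − (5)·I) v_1 = (0, 0, 0, 0)ᵀ = 0. ✓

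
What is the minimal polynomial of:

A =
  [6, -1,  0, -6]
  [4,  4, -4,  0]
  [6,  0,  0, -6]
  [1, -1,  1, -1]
x^3 - 7*x^2 + 16*x - 12

The characteristic polynomial is χ_A(x) = (x - 3)*(x - 2)^3, so the eigenvalues are known. The minimal polynomial is
  m_A(x) = Π_λ (x − λ)^{k_λ}
where k_λ is the size of the *largest* Jordan block for λ (equivalently, the smallest k with (A − λI)^k v = 0 for every generalised eigenvector v of λ).

  λ = 2: largest Jordan block has size 2, contributing (x − 2)^2
  λ = 3: largest Jordan block has size 1, contributing (x − 3)

So m_A(x) = (x - 3)*(x - 2)^2 = x^3 - 7*x^2 + 16*x - 12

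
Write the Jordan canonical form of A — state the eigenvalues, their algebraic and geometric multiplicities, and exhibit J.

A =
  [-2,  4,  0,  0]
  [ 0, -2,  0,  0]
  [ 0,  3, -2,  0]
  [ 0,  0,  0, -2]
J_2(-2) ⊕ J_1(-2) ⊕ J_1(-2)

The characteristic polynomial is
  det(x·I − A) = x^4 + 8*x^3 + 24*x^2 + 32*x + 16 = (x + 2)^4

Eigenvalues and multiplicities (the geometric multiplicity of λ is n − rank(A − λI), which equals the number of Jordan blocks for λ):
  λ = -2: algebraic multiplicity = 4, geometric multiplicity = 3

Determining the block sizes for each eigenvalue:
  λ = -2: 3 blocks summing to 4 forces exactly one block of size 2 and the rest size 1 → block sizes [2, 1, 1]

Assembling the blocks gives a Jordan form
J =
  [-2,  1,  0,  0]
  [ 0, -2,  0,  0]
  [ 0,  0, -2,  0]
  [ 0,  0,  0, -2]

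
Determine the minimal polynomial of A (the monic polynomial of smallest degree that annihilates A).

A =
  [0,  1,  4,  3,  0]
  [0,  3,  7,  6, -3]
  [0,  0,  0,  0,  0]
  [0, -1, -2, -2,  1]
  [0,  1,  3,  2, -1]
x^3

The characteristic polynomial is χ_A(x) = x^5, so the eigenvalues are known. The minimal polynomial is
  m_A(x) = Π_λ (x − λ)^{k_λ}
where k_λ is the size of the *largest* Jordan block for λ (equivalently, the smallest k with (A − λI)^k v = 0 for every generalised eigenvector v of λ).

  λ = 0: largest Jordan block has size 3, contributing (x − 0)^3

So m_A(x) = x^3 = x^3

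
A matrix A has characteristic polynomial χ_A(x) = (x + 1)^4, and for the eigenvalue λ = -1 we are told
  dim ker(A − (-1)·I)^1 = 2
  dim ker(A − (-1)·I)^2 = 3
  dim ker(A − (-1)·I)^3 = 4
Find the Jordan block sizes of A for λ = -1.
Block sizes for λ = -1: [3, 1]

From the dimensions of kernels of powers, the number of Jordan blocks of size at least j is d_j − d_{j−1} where d_j = dim ker(N^j) (with d_0 = 0). Computing the differences gives [2, 1, 1].
The number of blocks of size exactly k is (#blocks of size ≥ k) − (#blocks of size ≥ k + 1), so the partition is: 1 block(s) of size 1, 1 block(s) of size 3.
In nonincreasing order the block sizes are [3, 1].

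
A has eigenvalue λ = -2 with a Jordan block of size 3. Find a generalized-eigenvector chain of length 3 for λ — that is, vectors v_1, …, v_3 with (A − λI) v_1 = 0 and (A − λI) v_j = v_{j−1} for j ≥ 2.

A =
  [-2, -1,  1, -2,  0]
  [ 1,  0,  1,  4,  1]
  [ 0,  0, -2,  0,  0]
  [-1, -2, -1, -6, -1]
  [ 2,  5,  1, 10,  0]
A Jordan chain for λ = -2 of length 3:
v_1 = (1, 0, 0, 0, -1)ᵀ
v_2 = (0, 1, 0, -1, 2)ᵀ
v_3 = (1, 0, 0, 0, 0)ᵀ

Let N = A − (-2)·I. We want v_3 with N^3 v_3 = 0 but N^2 v_3 ≠ 0; then v_{j-1} := N · v_j for j = 3, …, 2.

Pick v_3 = (1, 0, 0, 0, 0)ᵀ.
Then v_2 = N · v_3 = (0, 1, 0, -1, 2)ᵀ.
Then v_1 = N · v_2 = (1, 0, 0, 0, -1)ᵀ.

Sanity check: (A − (-2)·I) v_1 = (0, 0, 0, 0, 0)ᵀ = 0. ✓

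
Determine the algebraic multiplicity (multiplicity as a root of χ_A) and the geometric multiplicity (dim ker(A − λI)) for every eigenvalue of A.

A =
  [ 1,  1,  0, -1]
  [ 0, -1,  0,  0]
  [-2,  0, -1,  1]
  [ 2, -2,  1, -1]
λ = -1: alg = 2, geom = 1; λ = 0: alg = 2, geom = 1

Step 1 — factor the characteristic polynomial to read off the algebraic multiplicities:
  χ_A(x) = x^2*(x + 1)^2

Step 2 — compute geometric multiplicities via the rank-nullity identity g(λ) = n − rank(A − λI):
  rank(A − (-1)·I) = 3, so dim ker(A − (-1)·I) = n − 3 = 1
  rank(A − (0)·I) = 3, so dim ker(A − (0)·I) = n − 3 = 1

Summary:
  λ = -1: algebraic multiplicity = 2, geometric multiplicity = 1
  λ = 0: algebraic multiplicity = 2, geometric multiplicity = 1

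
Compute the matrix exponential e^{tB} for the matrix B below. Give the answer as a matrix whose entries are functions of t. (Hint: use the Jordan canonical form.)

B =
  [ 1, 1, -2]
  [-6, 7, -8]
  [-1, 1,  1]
e^{tB} =
  [-2*t*exp(3*t) + exp(3*t), t*exp(3*t), -2*t*exp(3*t)]
  [-2*t^2*exp(3*t) - 6*t*exp(3*t), t^2*exp(3*t) + 4*t*exp(3*t) + exp(3*t), -2*t^2*exp(3*t) - 8*t*exp(3*t)]
  [-t^2*exp(3*t) - t*exp(3*t), t^2*exp(3*t)/2 + t*exp(3*t), -t^2*exp(3*t) - 2*t*exp(3*t) + exp(3*t)]

Strategy: write B = P · J · P⁻¹ where J is a Jordan canonical form, so e^{tB} = P · e^{tJ} · P⁻¹, and e^{tJ} can be computed block-by-block.

B has Jordan form
J =
  [3, 1, 0]
  [0, 3, 1]
  [0, 0, 3]
(up to reordering of blocks).

Per-block formulas:
  For a 3×3 Jordan block J_3(3): exp(t · J_3(3)) = e^(3t)·(I + t·N + (t^2/2)·N^2), where N is the 3×3 nilpotent shift.

After assembling e^{tJ} and conjugating by P, we get:

e^{tB} =
  [-2*t*exp(3*t) + exp(3*t), t*exp(3*t), -2*t*exp(3*t)]
  [-2*t^2*exp(3*t) - 6*t*exp(3*t), t^2*exp(3*t) + 4*t*exp(3*t) + exp(3*t), -2*t^2*exp(3*t) - 8*t*exp(3*t)]
  [-t^2*exp(3*t) - t*exp(3*t), t^2*exp(3*t)/2 + t*exp(3*t), -t^2*exp(3*t) - 2*t*exp(3*t) + exp(3*t)]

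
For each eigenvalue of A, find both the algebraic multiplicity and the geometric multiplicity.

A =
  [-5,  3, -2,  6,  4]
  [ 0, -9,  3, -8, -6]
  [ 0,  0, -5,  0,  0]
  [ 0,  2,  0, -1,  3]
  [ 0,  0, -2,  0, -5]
λ = -5: alg = 5, geom = 2

Step 1 — factor the characteristic polynomial to read off the algebraic multiplicities:
  χ_A(x) = (x + 5)^5

Step 2 — compute geometric multiplicities via the rank-nullity identity g(λ) = n − rank(A − λI):
  rank(A − (-5)·I) = 3, so dim ker(A − (-5)·I) = n − 3 = 2

Summary:
  λ = -5: algebraic multiplicity = 5, geometric multiplicity = 2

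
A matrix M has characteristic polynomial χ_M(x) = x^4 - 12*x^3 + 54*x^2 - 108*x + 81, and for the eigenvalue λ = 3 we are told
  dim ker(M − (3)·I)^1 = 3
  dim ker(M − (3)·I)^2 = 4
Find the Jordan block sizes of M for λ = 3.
Block sizes for λ = 3: [2, 1, 1]

From the dimensions of kernels of powers, the number of Jordan blocks of size at least j is d_j − d_{j−1} where d_j = dim ker(N^j) (with d_0 = 0). Computing the differences gives [3, 1].
The number of blocks of size exactly k is (#blocks of size ≥ k) − (#blocks of size ≥ k + 1), so the partition is: 2 block(s) of size 1, 1 block(s) of size 2.
In nonincreasing order the block sizes are [2, 1, 1].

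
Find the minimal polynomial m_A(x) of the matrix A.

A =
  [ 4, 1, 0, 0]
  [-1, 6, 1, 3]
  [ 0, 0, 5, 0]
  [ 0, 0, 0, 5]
x^3 - 15*x^2 + 75*x - 125

The characteristic polynomial is χ_A(x) = (x - 5)^4, so the eigenvalues are known. The minimal polynomial is
  m_A(x) = Π_λ (x − λ)^{k_λ}
where k_λ is the size of the *largest* Jordan block for λ (equivalently, the smallest k with (A − λI)^k v = 0 for every generalised eigenvector v of λ).

  λ = 5: largest Jordan block has size 3, contributing (x − 5)^3

So m_A(x) = (x - 5)^3 = x^3 - 15*x^2 + 75*x - 125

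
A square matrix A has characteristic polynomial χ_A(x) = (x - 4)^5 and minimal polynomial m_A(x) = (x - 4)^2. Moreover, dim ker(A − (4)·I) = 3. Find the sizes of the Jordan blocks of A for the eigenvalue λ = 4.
Block sizes for λ = 4: [2, 2, 1]

Step 1 — from the characteristic polynomial, algebraic multiplicity of λ = 4 is 5. From dim ker(A − (4)·I) = 3, there are exactly 3 Jordan blocks for λ = 4.
Step 2 — from the minimal polynomial, the factor (x − 4)^2 tells us the largest block for λ = 4 has size 2.
Step 3 — with total size 5, 3 blocks, and largest block 2, the block sizes (in nonincreasing order) are [2, 2, 1].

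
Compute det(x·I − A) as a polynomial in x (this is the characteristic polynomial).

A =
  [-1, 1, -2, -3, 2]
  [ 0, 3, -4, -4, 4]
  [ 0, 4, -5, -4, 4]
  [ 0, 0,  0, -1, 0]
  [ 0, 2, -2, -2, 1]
x^5 + 3*x^4 + 2*x^3 - 2*x^2 - 3*x - 1

Expanding det(x·I − A) (e.g. by cofactor expansion or by noting that A is similar to its Jordan form J, which has the same characteristic polynomial as A) gives
  χ_A(x) = x^5 + 3*x^4 + 2*x^3 - 2*x^2 - 3*x - 1
which factors as (x - 1)*(x + 1)^4. The eigenvalues (with algebraic multiplicities) are λ = -1 with multiplicity 4, λ = 1 with multiplicity 1.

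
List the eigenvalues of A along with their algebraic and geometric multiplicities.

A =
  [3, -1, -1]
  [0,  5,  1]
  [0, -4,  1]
λ = 3: alg = 3, geom = 1

Step 1 — factor the characteristic polynomial to read off the algebraic multiplicities:
  χ_A(x) = (x - 3)^3

Step 2 — compute geometric multiplicities via the rank-nullity identity g(λ) = n − rank(A − λI):
  rank(A − (3)·I) = 2, so dim ker(A − (3)·I) = n − 2 = 1

Summary:
  λ = 3: algebraic multiplicity = 3, geometric multiplicity = 1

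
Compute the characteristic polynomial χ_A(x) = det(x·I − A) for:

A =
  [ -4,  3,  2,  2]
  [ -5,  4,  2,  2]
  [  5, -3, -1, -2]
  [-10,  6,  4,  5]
x^4 - 4*x^3 + 6*x^2 - 4*x + 1

Expanding det(x·I − A) (e.g. by cofactor expansion or by noting that A is similar to its Jordan form J, which has the same characteristic polynomial as A) gives
  χ_A(x) = x^4 - 4*x^3 + 6*x^2 - 4*x + 1
which factors as (x - 1)^4. The eigenvalues (with algebraic multiplicities) are λ = 1 with multiplicity 4.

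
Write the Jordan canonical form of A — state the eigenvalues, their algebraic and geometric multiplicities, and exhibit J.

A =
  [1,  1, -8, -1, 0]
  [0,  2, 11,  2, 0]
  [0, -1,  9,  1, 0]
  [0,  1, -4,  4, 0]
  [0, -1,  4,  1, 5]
J_1(1) ⊕ J_3(5) ⊕ J_1(5)

The characteristic polynomial is
  det(x·I − A) = x^5 - 21*x^4 + 170*x^3 - 650*x^2 + 1125*x - 625 = (x - 5)^4*(x - 1)

Eigenvalues and multiplicities (the geometric multiplicity of λ is n − rank(A − λI), which equals the number of Jordan blocks for λ):
  λ = 1: algebraic multiplicity = 1, geometric multiplicity = 1
  λ = 5: algebraic multiplicity = 4, geometric multiplicity = 2

Determining the block sizes for each eigenvalue:
  λ = 1: one block (gm = 1), so the single block has size am = 1 → block sizes [1]
  λ = 5: with am = 4 and gm = 2, the partition is not yet determined (e.g. several partitions of 4 into 2 parts exist). Let N = A − (5)·I. Computing rank(N^1) = 3, rank(N^2) = 2, rank(N^3) = 1; the number of blocks of size ≥ j is rank(N^{j−1}) − rank(N^j), giving [2, 1, 1]. So we have 1 block(s) of size 3, 1 block(s) of size 1 → block sizes [3, 1]

Assembling the blocks gives a Jordan form
J =
  [1, 0, 0, 0, 0]
  [0, 5, 1, 0, 0]
  [0, 0, 5, 1, 0]
  [0, 0, 0, 5, 0]
  [0, 0, 0, 0, 5]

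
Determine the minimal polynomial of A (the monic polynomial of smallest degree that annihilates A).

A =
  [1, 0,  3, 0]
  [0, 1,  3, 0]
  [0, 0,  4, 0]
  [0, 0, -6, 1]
x^2 - 5*x + 4

The characteristic polynomial is χ_A(x) = (x - 4)*(x - 1)^3, so the eigenvalues are known. The minimal polynomial is
  m_A(x) = Π_λ (x − λ)^{k_λ}
where k_λ is the size of the *largest* Jordan block for λ (equivalently, the smallest k with (A − λI)^k v = 0 for every generalised eigenvector v of λ).

  λ = 1: largest Jordan block has size 1, contributing (x − 1)
  λ = 4: largest Jordan block has size 1, contributing (x − 4)

So m_A(x) = (x - 4)*(x - 1) = x^2 - 5*x + 4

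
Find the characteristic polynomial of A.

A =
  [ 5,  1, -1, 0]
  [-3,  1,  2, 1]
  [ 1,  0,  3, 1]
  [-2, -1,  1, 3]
x^4 - 12*x^3 + 54*x^2 - 108*x + 81

Expanding det(x·I − A) (e.g. by cofactor expansion or by noting that A is similar to its Jordan form J, which has the same characteristic polynomial as A) gives
  χ_A(x) = x^4 - 12*x^3 + 54*x^2 - 108*x + 81
which factors as (x - 3)^4. The eigenvalues (with algebraic multiplicities) are λ = 3 with multiplicity 4.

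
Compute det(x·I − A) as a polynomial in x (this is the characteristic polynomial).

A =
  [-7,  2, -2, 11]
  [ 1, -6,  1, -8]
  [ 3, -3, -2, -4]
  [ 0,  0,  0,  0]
x^4 + 15*x^3 + 75*x^2 + 125*x

Expanding det(x·I − A) (e.g. by cofactor expansion or by noting that A is similar to its Jordan form J, which has the same characteristic polynomial as A) gives
  χ_A(x) = x^4 + 15*x^3 + 75*x^2 + 125*x
which factors as x*(x + 5)^3. The eigenvalues (with algebraic multiplicities) are λ = -5 with multiplicity 3, λ = 0 with multiplicity 1.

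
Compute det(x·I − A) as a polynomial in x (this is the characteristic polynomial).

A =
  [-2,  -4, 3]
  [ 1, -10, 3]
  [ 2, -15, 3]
x^3 + 9*x^2 + 27*x + 27

Expanding det(x·I − A) (e.g. by cofactor expansion or by noting that A is similar to its Jordan form J, which has the same characteristic polynomial as A) gives
  χ_A(x) = x^3 + 9*x^2 + 27*x + 27
which factors as (x + 3)^3. The eigenvalues (with algebraic multiplicities) are λ = -3 with multiplicity 3.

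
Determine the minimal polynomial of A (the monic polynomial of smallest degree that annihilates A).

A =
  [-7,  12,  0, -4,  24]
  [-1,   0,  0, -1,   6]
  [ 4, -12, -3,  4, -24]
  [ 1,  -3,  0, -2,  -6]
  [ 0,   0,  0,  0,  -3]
x^2 + 6*x + 9

The characteristic polynomial is χ_A(x) = (x + 3)^5, so the eigenvalues are known. The minimal polynomial is
  m_A(x) = Π_λ (x − λ)^{k_λ}
where k_λ is the size of the *largest* Jordan block for λ (equivalently, the smallest k with (A − λI)^k v = 0 for every generalised eigenvector v of λ).

  λ = -3: largest Jordan block has size 2, contributing (x + 3)^2

So m_A(x) = (x + 3)^2 = x^2 + 6*x + 9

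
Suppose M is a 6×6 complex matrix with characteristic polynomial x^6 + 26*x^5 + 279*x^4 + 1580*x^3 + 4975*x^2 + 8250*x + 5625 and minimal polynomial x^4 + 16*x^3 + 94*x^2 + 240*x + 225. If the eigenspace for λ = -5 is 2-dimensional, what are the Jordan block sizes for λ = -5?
Block sizes for λ = -5: [2, 2]

Step 1 — from the characteristic polynomial, algebraic multiplicity of λ = -5 is 4. From dim ker(M − (-5)·I) = 2, there are exactly 2 Jordan blocks for λ = -5.
Step 2 — from the minimal polynomial, the factor (x + 5)^2 tells us the largest block for λ = -5 has size 2.
Step 3 — with total size 4, 2 blocks, and largest block 2, the block sizes (in nonincreasing order) are [2, 2].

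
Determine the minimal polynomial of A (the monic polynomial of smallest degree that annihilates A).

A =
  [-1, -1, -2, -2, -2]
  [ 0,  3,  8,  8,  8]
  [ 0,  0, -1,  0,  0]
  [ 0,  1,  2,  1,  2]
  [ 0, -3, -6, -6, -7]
x^2 + 2*x + 1

The characteristic polynomial is χ_A(x) = (x + 1)^5, so the eigenvalues are known. The minimal polynomial is
  m_A(x) = Π_λ (x − λ)^{k_λ}
where k_λ is the size of the *largest* Jordan block for λ (equivalently, the smallest k with (A − λI)^k v = 0 for every generalised eigenvector v of λ).

  λ = -1: largest Jordan block has size 2, contributing (x + 1)^2

So m_A(x) = (x + 1)^2 = x^2 + 2*x + 1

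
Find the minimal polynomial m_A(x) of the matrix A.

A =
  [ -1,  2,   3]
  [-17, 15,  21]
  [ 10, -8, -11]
x^3 - 3*x^2 + 3*x - 1

The characteristic polynomial is χ_A(x) = (x - 1)^3, so the eigenvalues are known. The minimal polynomial is
  m_A(x) = Π_λ (x − λ)^{k_λ}
where k_λ is the size of the *largest* Jordan block for λ (equivalently, the smallest k with (A − λI)^k v = 0 for every generalised eigenvector v of λ).

  λ = 1: largest Jordan block has size 3, contributing (x − 1)^3

So m_A(x) = (x - 1)^3 = x^3 - 3*x^2 + 3*x - 1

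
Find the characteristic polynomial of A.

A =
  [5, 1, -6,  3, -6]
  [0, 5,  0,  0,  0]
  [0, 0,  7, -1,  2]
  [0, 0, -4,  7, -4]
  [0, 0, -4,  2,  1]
x^5 - 25*x^4 + 250*x^3 - 1250*x^2 + 3125*x - 3125

Expanding det(x·I − A) (e.g. by cofactor expansion or by noting that A is similar to its Jordan form J, which has the same characteristic polynomial as A) gives
  χ_A(x) = x^5 - 25*x^4 + 250*x^3 - 1250*x^2 + 3125*x - 3125
which factors as (x - 5)^5. The eigenvalues (with algebraic multiplicities) are λ = 5 with multiplicity 5.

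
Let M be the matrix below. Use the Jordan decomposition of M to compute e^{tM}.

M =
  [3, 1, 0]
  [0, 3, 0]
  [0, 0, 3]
e^{tM} =
  [exp(3*t), t*exp(3*t), 0]
  [0, exp(3*t), 0]
  [0, 0, exp(3*t)]

Strategy: write M = P · J · P⁻¹ where J is a Jordan canonical form, so e^{tM} = P · e^{tJ} · P⁻¹, and e^{tJ} can be computed block-by-block.

M has Jordan form
J =
  [3, 1, 0]
  [0, 3, 0]
  [0, 0, 3]
(up to reordering of blocks).

Per-block formulas:
  For a 2×2 Jordan block J_2(3): exp(t · J_2(3)) = e^(3t)·(I + t·N), where N is the 2×2 nilpotent shift.
  For a 1×1 block at λ = 3: exp(t · [3]) = [e^(3t)].

After assembling e^{tJ} and conjugating by P, we get:

e^{tM} =
  [exp(3*t), t*exp(3*t), 0]
  [0, exp(3*t), 0]
  [0, 0, exp(3*t)]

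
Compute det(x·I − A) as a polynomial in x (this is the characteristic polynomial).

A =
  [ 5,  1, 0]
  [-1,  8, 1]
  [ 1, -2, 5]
x^3 - 18*x^2 + 108*x - 216

Expanding det(x·I − A) (e.g. by cofactor expansion or by noting that A is similar to its Jordan form J, which has the same characteristic polynomial as A) gives
  χ_A(x) = x^3 - 18*x^2 + 108*x - 216
which factors as (x - 6)^3. The eigenvalues (with algebraic multiplicities) are λ = 6 with multiplicity 3.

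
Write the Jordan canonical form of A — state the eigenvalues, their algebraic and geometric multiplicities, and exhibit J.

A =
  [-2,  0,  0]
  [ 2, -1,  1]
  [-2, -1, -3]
J_2(-2) ⊕ J_1(-2)

The characteristic polynomial is
  det(x·I − A) = x^3 + 6*x^2 + 12*x + 8 = (x + 2)^3

Eigenvalues and multiplicities (the geometric multiplicity of λ is n − rank(A − λI), which equals the number of Jordan blocks for λ):
  λ = -2: algebraic multiplicity = 3, geometric multiplicity = 2

Determining the block sizes for each eigenvalue:
  λ = -2: 2 blocks summing to 3 forces exactly one block of size 2 and the rest size 1 → block sizes [2, 1]

Assembling the blocks gives a Jordan form
J =
  [-2,  1,  0]
  [ 0, -2,  0]
  [ 0,  0, -2]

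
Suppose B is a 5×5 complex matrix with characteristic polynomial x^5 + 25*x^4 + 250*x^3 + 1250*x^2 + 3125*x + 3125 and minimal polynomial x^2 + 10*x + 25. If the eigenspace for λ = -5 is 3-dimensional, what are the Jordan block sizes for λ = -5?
Block sizes for λ = -5: [2, 2, 1]

Step 1 — from the characteristic polynomial, algebraic multiplicity of λ = -5 is 5. From dim ker(B − (-5)·I) = 3, there are exactly 3 Jordan blocks for λ = -5.
Step 2 — from the minimal polynomial, the factor (x + 5)^2 tells us the largest block for λ = -5 has size 2.
Step 3 — with total size 5, 3 blocks, and largest block 2, the block sizes (in nonincreasing order) are [2, 2, 1].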